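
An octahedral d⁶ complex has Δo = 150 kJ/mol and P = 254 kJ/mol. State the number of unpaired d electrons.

With Δo < P the complex is high-spin.
Filling d⁶ accordingly: t2g^4 e_g^2.
Unpaired electrons: 4.

4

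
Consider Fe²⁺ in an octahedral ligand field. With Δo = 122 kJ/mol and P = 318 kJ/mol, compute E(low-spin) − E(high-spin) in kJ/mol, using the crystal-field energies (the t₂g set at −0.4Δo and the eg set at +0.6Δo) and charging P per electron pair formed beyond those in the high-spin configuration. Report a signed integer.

Fe²⁺: group 8, so d-count = 8 − 2 = 6.
In the high-spin limit (t₂g⁴ eg²) the orbital term is -0.4Δo = -49 kJ/mol, with no excess pairing.
Low-spin t₂g⁶ eg⁰ gives -2.4Δo = -293 kJ/mol, but forming 2 extra pairs costs 2P = 636 kJ/mol, so E(LS) = -293 + 636 = 343 kJ/mol.
E(LS) − E(HS) = 343 − (-49) = 392 kJ/mol.

392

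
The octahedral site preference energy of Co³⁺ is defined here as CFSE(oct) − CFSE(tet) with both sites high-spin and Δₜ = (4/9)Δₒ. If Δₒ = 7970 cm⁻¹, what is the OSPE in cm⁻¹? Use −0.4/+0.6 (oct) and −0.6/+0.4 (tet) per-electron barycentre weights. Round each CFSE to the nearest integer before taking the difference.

Co³⁺: group 9, so d-count = 9 − 3 = 6.
In an octahedral site d⁶ (HS) is t2g^4 e_g^2, giving CFSE(oct) = -0.4Δₒ = -3188 cm⁻¹.
Tetrahedral e^3 t2^3 gives -0.6Δₜ = -0.6 × (4/9) × 7970 = -2125 cm⁻¹.
OSPE = CFSE(oct) − CFSE(tet) = -3188 − (-2125) = -1063 cm⁻¹.

-1063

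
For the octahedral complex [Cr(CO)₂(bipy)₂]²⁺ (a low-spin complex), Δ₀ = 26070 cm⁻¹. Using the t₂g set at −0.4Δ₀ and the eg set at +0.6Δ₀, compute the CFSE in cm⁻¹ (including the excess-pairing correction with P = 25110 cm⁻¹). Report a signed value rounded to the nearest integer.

Ligand charges: 2×(+0) from CO and 2×(+0) from bipy sum to +0; with overall charge +2, Cr is +2.
Cr is in group 6, so Cr²⁺ is d⁴ (6 − 2 = 4).
Electron filling gives t₂g⁴ eg⁰.
CFSE(orbital) = 4×(-0.4Δ₀) + 0×(0.6Δ₀) = -1.6Δ₀; with Δ₀ = 26070 cm⁻¹ that is -41712 cm⁻¹.
Relative to high-spin t₂g³ eg¹ (0 paired), the low-spin configuration has 1 additional pair, contributing +1 × 25110 = +25110 cm⁻¹.
Combining: -41712 + 25110 = -16602 cm⁻¹.

-16602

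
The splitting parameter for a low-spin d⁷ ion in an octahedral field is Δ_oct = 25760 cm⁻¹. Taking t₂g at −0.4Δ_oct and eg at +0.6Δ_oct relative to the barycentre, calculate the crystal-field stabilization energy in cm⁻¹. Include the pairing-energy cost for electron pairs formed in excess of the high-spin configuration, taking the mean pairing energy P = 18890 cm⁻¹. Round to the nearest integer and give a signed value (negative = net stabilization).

-27478

The d⁷ electrons fill as t₂g⁶ eg¹.
CFSE(orbital) = 6×(-0.4Δ_oct) + 1×(0.6Δ_oct) = -1.8Δ_oct; with Δ_oct = 25760 cm⁻¹ that is -46368 cm⁻¹.
High-spin d⁷ would be t₂g⁵ eg² with 2 pairs; low-spin has 3, so 1 excess pair costs +1P = +18890 cm⁻¹.
Net CFSE = -46368 + 18890 = -27478 cm⁻¹.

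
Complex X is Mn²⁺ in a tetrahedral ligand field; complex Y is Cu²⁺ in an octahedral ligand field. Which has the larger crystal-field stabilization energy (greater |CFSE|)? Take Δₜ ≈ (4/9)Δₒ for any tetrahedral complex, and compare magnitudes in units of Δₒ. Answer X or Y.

X: Mn sits in group 7; removing 2 electrons leaves Mn²⁺ with 7 − 2 = 5 d electrons; With tetrahedral geometry the complex is necessarily high-spin; e^2 t2^3, CFSE = 0.0Δₜ ≈ 0.00Δₒ.
Y: Cu sits in group 11; removing 2 electrons leaves Cu²⁺ with 11 − 2 = 9 d electrons; For octahedral d⁹ the high- and low-spin configurations coincide; t₂g⁶ eg³, CFSE = -0.6Δₒ.
So Y has the larger |CFSE|.

Y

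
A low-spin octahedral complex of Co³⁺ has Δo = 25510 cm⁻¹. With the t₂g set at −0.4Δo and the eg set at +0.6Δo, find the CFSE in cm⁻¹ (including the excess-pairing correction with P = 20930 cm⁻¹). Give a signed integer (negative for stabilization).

-19364

Co³⁺: group 9, so d-count = 9 − 3 = 6.
The d⁶ electrons fill as t₂g⁶ eg⁰.
The orbital stabilization is -2.4Δo = -2.4 × 25510 = -61224 cm⁻¹.
Relative to high-spin t₂g⁴ eg² (1 paired), the low-spin configuration has 2 additional pairs, contributing +2 × 20930 = +41860 cm⁻¹.
Combining: -61224 + 41860 = -19364 cm⁻¹.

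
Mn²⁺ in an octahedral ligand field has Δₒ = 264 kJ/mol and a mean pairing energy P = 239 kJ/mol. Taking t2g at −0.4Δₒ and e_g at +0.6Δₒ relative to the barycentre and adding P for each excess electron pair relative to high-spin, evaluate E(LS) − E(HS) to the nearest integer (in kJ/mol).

Mn is in group 7, so Mn²⁺ is d⁵ (7 − 2 = 5).
High-spin: t2g^3 e_g^2, CFSE = 0.0Δₒ = 0 kJ/mol.
Low-spin: t2g^5 e_g^0, orbital CFSE = -2.0Δₒ = -528 kJ/mol; plus 2 excess pairs × P = +478 kJ/mol; total -50 kJ/mol.
The difference is -50 − (0) = -50 kJ/mol, so low-spin lies lower.

-50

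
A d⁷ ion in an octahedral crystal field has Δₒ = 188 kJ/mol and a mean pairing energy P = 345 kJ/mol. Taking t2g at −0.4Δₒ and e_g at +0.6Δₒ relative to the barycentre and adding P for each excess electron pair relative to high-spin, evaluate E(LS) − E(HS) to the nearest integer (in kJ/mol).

157

High-spin: t2g^5 e_g^2, CFSE = -0.8Δₒ = -150 kJ/mol.
Low-spin: t2g^6 e_g^1, orbital CFSE = -1.8Δₒ = -338 kJ/mol; plus 1 excess pair × P = +345 kJ/mol; total 7 kJ/mol.
Thus E(LS) − E(HS) = 157 kJ/mol.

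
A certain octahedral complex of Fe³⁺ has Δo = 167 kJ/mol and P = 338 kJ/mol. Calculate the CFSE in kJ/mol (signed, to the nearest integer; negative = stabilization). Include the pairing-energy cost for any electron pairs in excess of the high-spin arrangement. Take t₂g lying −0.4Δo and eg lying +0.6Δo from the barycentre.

0

Fe sits in group 8; removing 3 electrons leaves Fe³⁺ with 8 − 3 = 5 d electrons.
Since Δo = 167 kJ/mol < P = 338 kJ/mol, the complex adopts the high-spin configuration.
That gives t₂g³ eg².
Orbital CFSE = 0.0Δo = 0.0 × 167 = 0 kJ/mol.
High-spin has no excess pairs, so no pairing correction applies.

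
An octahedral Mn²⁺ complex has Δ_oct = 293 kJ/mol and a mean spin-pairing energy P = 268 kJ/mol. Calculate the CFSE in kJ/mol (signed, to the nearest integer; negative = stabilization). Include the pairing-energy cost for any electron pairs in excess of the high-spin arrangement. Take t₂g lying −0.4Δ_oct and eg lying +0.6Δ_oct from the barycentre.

-50

Mn²⁺: group 7, so d-count = 7 − 2 = 5.
Δ_oct > P, so pairing is preferred: the ground state is low-spin.
Filling d⁵ accordingly: t₂g⁵ eg⁰.
Orbital CFSE = -2.0Δ_oct = -2.0 × 293 = -586 kJ/mol.
Excess pairs vs high-spin: 2 − 0 = 2; pairing cost = +536 kJ/mol.
Net CFSE = -586 + 536 = -50 kJ/mol.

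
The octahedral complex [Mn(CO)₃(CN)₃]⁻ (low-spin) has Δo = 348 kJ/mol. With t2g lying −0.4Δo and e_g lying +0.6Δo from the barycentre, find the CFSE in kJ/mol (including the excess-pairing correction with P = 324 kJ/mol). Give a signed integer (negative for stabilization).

-48

Ligand charges: 3×(+0) from CO and 3×(-1) from CN⁻ sum to -3; with overall charge -1, Mn is +2.
Mn²⁺: group 7, so d-count = 7 − 2 = 5.
Electron filling gives t2g^5 e_g^0.
The orbital stabilization is -2.0Δo = -2.0 × 348 = -696 kJ/mol.
Pairing penalty: 2 pairs vs 0 in the high-spin reference → 2 extra × P = 648 kJ/mol.
Overall CFSE = -696 + 648 = -48 kJ/mol.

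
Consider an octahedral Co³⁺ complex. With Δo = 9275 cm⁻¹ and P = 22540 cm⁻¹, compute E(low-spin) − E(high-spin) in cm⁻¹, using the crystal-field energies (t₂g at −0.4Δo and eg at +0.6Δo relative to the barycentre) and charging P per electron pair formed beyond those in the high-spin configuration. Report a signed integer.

26530

Group 9 minus oxidation state +3 gives a d⁶ configuration for Co³⁺.
High-spin: t₂g⁴ eg², CFSE = -0.4Δo = -3710 cm⁻¹.
For low-spin the configuration is t₂g⁶ eg⁰: orbital energy -2.4 × 9275 = -22260 cm⁻¹, and 2 additional pairs relative to high-spin add 45080 cm⁻¹, giving 22820 cm⁻¹.
The difference is 22820 − (-3710) = 26530 cm⁻¹, so high-spin lies lower.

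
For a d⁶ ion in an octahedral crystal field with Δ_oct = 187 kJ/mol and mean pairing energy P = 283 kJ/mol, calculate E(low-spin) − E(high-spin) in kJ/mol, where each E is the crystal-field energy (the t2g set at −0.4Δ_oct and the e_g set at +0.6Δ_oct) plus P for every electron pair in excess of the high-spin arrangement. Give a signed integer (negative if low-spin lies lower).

192

High-spin d⁶ fills as t2g^4 e_g^2 with CFSE 4(−0.4) + 2(+0.6) = -0.4Δ_oct = -75 kJ/mol.
For low-spin the configuration is t2g^6 e_g^0: orbital energy -2.4 × 187 = -449 kJ/mol, and 2 additional pairs relative to high-spin add 566 kJ/mol, giving 117 kJ/mol.
Thus E(LS) − E(HS) = 192 kJ/mol.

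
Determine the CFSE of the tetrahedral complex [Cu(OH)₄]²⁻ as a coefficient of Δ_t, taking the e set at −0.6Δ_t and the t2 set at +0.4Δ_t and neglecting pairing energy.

Each OH⁻ contributes -1; 4 × (-1) = -4. With overall charge -2, Cu is in the +2 oxidation state.
Cu is in group 11, so Cu²⁺ is d⁹ (11 − 2 = 9).
Tetrahedral fields are weak (Δₜ ≈ 4/9 Δₒ), so electrons fill high-spin.
Configuration: e^4 t2^5.
CFSE = 4(-0.6Δ_t) + 5(0.4Δ_t) = -2.4Δ_t + 2.0Δ_t = -0.4Δ_t.

-0.4 Δ_t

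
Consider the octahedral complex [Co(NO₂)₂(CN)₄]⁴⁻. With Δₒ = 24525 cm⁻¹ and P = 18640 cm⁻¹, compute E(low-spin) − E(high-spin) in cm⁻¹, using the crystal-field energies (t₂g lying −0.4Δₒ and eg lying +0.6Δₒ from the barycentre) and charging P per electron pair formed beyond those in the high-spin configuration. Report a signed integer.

Ligand charges: 2×(-1) from NO₂⁻ and 4×(-1) from CN⁻ sum to -6; with overall charge -4, Co is +2.
Co sits in group 9; removing 2 electrons leaves Co²⁺ with 9 − 2 = 7 d electrons.
High-spin d⁷ fills as t₂g⁵ eg² with CFSE 5(−0.4) + 2(+0.6) = -0.8Δₒ = -19620 cm⁻¹.
Low-spin t₂g⁶ eg¹ gives -1.8Δₒ = -44145 cm⁻¹, but forming 1 extra pair costs 1P = 18640 cm⁻¹, so E(LS) = -44145 + 18640 = -25505 cm⁻¹.
The difference is -25505 − (-19620) = -5885 cm⁻¹, so low-spin lies lower.

-5885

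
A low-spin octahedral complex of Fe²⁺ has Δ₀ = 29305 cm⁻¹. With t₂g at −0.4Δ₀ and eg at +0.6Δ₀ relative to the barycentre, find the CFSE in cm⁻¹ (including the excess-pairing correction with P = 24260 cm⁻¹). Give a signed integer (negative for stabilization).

Fe sits in group 8; removing 2 electrons leaves Fe²⁺ with 8 − 2 = 6 d electrons.
Electron filling gives t₂g⁶ eg⁰.
CFSE(orbital) = 6×(-0.4Δ₀) + 0×(0.6Δ₀) = -2.4Δ₀; with Δ₀ = 29305 cm⁻¹ that is -70332 cm⁻¹.
Pairing penalty: 3 pairs vs 1 in the high-spin reference → 2 extra × P = 48520 cm⁻¹.
Overall CFSE = -70332 + 48520 = -21812 cm⁻¹.

-21812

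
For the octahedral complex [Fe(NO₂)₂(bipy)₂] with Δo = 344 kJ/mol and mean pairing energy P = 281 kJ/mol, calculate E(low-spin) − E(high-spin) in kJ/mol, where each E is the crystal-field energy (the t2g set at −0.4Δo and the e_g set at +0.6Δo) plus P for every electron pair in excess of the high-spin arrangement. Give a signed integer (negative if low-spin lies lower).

Ligand charges: 2×(-1) from NO₂⁻ and 2×(+0) from bipy sum to -2; with overall charge +0, Fe is +2.
Fe²⁺: group 8, so d-count = 8 − 2 = 6.
High-spin d⁶ fills as t2g^4 e_g^2 with CFSE 4(−0.4) + 2(+0.6) = -0.4Δo = -138 kJ/mol.
Low-spin: t2g^6 e_g^0, orbital CFSE = -2.4Δo = -826 kJ/mol; plus 2 excess pairs × P = +562 kJ/mol; total -264 kJ/mol.
The difference is -264 − (-138) = -126 kJ/mol, so low-spin lies lower.

-126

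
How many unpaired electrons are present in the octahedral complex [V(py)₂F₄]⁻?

Ligand charges: 2×(+0) from py and 4×(-1) from F⁻ sum to -4; with overall charge -1, V is +3.
Group 5 minus oxidation state +3 gives a d² configuration for V³⁺.
Configuration: t₂g² eg⁰, giving 2 unpaired electrons.

2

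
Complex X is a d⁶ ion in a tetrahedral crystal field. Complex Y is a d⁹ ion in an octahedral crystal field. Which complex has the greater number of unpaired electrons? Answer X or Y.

X

X: Tetrahedral fields are weak (Δₜ ≈ 4/9 Δₒ), so electrons fill high-spin; e³ t₂³ → 4 unpaired.
Y: t2g^6 e_g^3 → 1 unpaired.
So X has more unpaired electrons.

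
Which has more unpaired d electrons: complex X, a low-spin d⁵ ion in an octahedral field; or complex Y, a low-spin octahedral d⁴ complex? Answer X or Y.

X: t₂g⁵ eg⁰ → 1 unpaired.
Y: t₂g⁴ eg⁰ → 2 unpaired.
So Y has more unpaired electrons.

Y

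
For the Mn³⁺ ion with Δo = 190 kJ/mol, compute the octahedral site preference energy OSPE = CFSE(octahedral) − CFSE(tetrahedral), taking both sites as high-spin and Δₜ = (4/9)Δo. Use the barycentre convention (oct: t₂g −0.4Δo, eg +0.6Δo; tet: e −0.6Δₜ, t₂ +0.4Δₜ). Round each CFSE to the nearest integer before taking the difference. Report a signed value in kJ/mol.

-80

Mn is in group 7, so Mn³⁺ is d⁴ (7 − 3 = 4).
Octahedral (high-spin): t₂g³ eg¹, CFSE = 3(−0.4) + 1(+0.6) = -0.6Δo = -0.6 × 190 = -114 kJ/mol.
Tetrahedral e² t₂² gives -0.4Δₜ = -0.4 × (4/9) × 190 = -34 kJ/mol.
Subtracting, OSPE = -114 − (-34) = -80 kJ/mol.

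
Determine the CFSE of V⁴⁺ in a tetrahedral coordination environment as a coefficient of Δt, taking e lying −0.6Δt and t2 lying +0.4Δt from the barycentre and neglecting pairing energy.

Group 5 minus oxidation state +4 gives a d¹ configuration for V⁴⁺.
Tetrahedral fields are weak (Δₜ ≈ 4/9 Δₒ), so electrons fill high-spin.
Configuration: e^1 t2^0.
CFSE = 1(-0.6Δt) + 0(0.4Δt) = -0.6Δt + 0.0Δt = -0.6Δt.

-0.6 Δt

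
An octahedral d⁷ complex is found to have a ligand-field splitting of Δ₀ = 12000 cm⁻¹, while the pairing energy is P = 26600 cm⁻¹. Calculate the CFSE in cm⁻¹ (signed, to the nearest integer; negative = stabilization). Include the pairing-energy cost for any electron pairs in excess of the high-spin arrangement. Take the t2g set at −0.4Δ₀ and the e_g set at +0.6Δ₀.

-9600

Since Δ₀ = 12000 cm⁻¹ < P = 26600 cm⁻¹, the complex adopts the high-spin configuration.
That gives t2g^5 e_g^2.
Orbital CFSE = -0.8Δ₀ = -0.8 × 12000 = -9600 cm⁻¹.
High-spin has no excess pairs, so no pairing correction applies.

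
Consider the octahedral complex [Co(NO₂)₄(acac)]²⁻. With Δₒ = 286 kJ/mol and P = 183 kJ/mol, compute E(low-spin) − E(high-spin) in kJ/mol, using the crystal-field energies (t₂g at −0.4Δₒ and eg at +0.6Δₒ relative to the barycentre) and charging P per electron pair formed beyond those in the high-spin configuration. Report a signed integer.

-206

Ligand charges: 4×(-1) from NO₂⁻ and 1×(-1) from acac⁻ sum to -5; with overall charge -2, Co is +3.
Co³⁺: group 9, so d-count = 9 − 3 = 6.
High-spin d⁶ fills as t₂g⁴ eg² with CFSE 4(−0.4) + 2(+0.6) = -0.4Δₒ = -114 kJ/mol.
For low-spin the configuration is t₂g⁶ eg⁰: orbital energy -2.4 × 286 = -686 kJ/mol, and 2 additional pairs relative to high-spin add 366 kJ/mol, giving -320 kJ/mol.
Thus E(LS) − E(HS) = -206 kJ/mol.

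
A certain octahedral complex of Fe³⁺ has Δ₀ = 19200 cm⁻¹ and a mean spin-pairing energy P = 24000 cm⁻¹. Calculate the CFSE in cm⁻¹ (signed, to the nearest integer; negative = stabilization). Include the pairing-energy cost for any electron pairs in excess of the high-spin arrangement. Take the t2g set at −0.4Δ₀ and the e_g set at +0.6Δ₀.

Group 8 minus oxidation state +3 gives a d⁵ configuration for Fe³⁺.
Here Δ₀ < P (19200 < 24000), so the high-spin state is favoured.
That gives t2g^3 e_g^2.
Orbital CFSE = 0.0Δ₀ = 0.0 × 19200 = 0 cm⁻¹.
High-spin has no excess pairs, so no pairing correction applies.

0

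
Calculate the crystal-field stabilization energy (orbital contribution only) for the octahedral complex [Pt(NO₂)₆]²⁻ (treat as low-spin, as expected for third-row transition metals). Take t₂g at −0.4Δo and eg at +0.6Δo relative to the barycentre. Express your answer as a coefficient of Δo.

Each NO₂⁻ contributes -1; 6 × (-1) = -6. With overall charge -2, Pt is in the +4 oxidation state.
Pt sits in group 10; removing 4 electrons leaves Pt⁴⁺ with 10 − 4 = 6 d electrons.
Configuration: t₂g⁶ eg⁰.
CFSE = 6(-0.4Δo) + 0(0.6Δo) = -2.4Δo + 0.0Δo = -2.4Δo.

-2.4 Δo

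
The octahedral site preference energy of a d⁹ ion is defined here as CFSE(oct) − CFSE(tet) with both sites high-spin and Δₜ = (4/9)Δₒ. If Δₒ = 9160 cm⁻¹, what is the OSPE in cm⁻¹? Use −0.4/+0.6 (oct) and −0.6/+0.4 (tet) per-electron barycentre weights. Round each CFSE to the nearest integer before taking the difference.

-3868

Octahedral (high-spin): t₂g⁶ eg³, CFSE = 6(−0.4) + 3(+0.6) = -0.6Δₒ = -0.6 × 9160 = -5496 cm⁻¹.
In a tetrahedral site the filling is e⁴ t₂⁵: CFSE(tet) = -0.4Δₜ = -0.4 × (4/9)(9160) = -1628 cm⁻¹.
Subtracting, OSPE = -5496 − (-1628) = -3868 cm⁻¹.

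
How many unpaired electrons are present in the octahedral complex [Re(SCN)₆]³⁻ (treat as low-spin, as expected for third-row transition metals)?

2

Each SCN⁻ contributes -1; 6 × (-1) = -6. With overall charge -3, Re is in the +3 oxidation state.
Group 7 minus oxidation state +3 gives a d⁴ configuration for Re³⁺.
Configuration: t₂g⁴ eg⁰, giving 2 unpaired electrons.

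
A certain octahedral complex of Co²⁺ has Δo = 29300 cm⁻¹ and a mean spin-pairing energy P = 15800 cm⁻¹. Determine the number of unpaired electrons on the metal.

Co sits in group 9; removing 2 electrons leaves Co²⁺ with 9 − 2 = 7 d electrons.
Here Δo > P (29300 > 15800), so the low-spin state is favoured.
That gives t2g^6 e_g^1.
Unpaired electrons: 1.

1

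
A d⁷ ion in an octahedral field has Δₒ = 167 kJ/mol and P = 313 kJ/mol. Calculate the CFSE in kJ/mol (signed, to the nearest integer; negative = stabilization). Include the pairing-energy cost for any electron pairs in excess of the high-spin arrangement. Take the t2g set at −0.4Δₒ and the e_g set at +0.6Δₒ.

Since Δₒ = 167 kJ/mol < P = 313 kJ/mol, the complex adopts the high-spin configuration.
That gives t2g^5 e_g^2.
Orbital CFSE = -0.8Δₒ = -0.8 × 167 = -134 kJ/mol.
High-spin has no excess pairs, so no pairing correction applies.

-134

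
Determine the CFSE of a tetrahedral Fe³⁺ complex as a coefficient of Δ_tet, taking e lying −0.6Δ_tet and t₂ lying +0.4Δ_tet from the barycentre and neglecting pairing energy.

Group 8 minus oxidation state +3 gives a d⁵ configuration for Fe³⁺.
Tetrahedral fields are weak (Δₜ ≈ 4/9 Δₒ), so electrons fill high-spin.
Configuration: e² t₂³.
CFSE = 2(-0.6Δ_tet) + 3(0.4Δ_tet) = -1.2Δ_tet + 1.2Δ_tet = 0.0Δ_tet.

0.0 Δ_tet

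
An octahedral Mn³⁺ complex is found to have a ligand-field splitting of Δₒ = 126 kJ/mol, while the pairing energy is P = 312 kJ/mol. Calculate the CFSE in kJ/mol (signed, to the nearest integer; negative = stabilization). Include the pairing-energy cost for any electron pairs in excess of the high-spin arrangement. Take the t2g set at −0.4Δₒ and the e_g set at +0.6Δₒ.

-76

Mn sits in group 7; removing 3 electrons leaves Mn³⁺ with 7 − 3 = 4 d electrons.
Δₒ < P, so pairing is avoided: the ground state is high-spin.
Filling d⁴ accordingly: t2g^3 e_g^1.
Orbital CFSE = -0.6Δₒ = -0.6 × 126 = -76 kJ/mol.
High-spin has no excess pairs, so no pairing correction applies.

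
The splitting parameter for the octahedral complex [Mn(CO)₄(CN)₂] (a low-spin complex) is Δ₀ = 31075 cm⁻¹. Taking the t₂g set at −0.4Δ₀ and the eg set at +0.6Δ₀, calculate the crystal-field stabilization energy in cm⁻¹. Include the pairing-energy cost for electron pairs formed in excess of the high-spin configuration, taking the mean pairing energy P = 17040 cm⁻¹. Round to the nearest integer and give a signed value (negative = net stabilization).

-28070

Ligand charges: 4×(+0) from CO and 2×(-1) from CN⁻ sum to -2; with overall charge +0, Mn is +2.
Mn²⁺: group 7, so d-count = 7 − 2 = 5.
Configuration: t₂g⁵ eg⁰.
The orbital stabilization is -2.0Δ₀ = -2.0 × 31075 = -62150 cm⁻¹.
High-spin d⁵ would be t₂g³ eg² with 0 pairs; low-spin has 2, so 2 excess pairs cost +2P = +34080 cm⁻¹.
Net CFSE = -62150 + 34080 = -28070 cm⁻¹.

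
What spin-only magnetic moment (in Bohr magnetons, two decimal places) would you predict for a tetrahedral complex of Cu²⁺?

1.73 Bohr magnetons

Cu is in group 11, so Cu²⁺ is d⁹ (11 − 2 = 9).
With tetrahedral geometry the complex is necessarily high-spin.
Configuration: e⁴ t₂⁵ → 1 unpaired electron.
μ(spin-only) = √[1(1+2)] = √3 ≈ 1.73 Bohr magnetons.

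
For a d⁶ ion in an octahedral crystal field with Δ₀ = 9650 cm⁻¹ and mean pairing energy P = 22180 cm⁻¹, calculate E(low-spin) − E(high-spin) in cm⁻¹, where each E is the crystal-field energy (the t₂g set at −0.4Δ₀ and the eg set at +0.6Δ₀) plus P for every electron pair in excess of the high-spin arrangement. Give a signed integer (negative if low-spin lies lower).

25060

In the high-spin limit (t₂g⁴ eg²) the orbital term is -0.4Δ₀ = -3860 cm⁻¹, with no excess pairing.
For low-spin the configuration is t₂g⁶ eg⁰: orbital energy -2.4 × 9650 = -23160 cm⁻¹, and 2 additional pairs relative to high-spin add 44360 cm⁻¹, giving 21200 cm⁻¹.
The difference is 21200 − (-3860) = 25060 cm⁻¹, so high-spin lies lower.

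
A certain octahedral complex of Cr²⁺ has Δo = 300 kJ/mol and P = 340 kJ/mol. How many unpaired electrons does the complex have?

Cr²⁺: group 6, so d-count = 6 − 2 = 4.
Since Δo = 300 kJ/mol < P = 340 kJ/mol, the complex adopts the high-spin configuration.
Filling d⁴ accordingly: t2g^3 e_g^1.
Unpaired electrons: 4.

4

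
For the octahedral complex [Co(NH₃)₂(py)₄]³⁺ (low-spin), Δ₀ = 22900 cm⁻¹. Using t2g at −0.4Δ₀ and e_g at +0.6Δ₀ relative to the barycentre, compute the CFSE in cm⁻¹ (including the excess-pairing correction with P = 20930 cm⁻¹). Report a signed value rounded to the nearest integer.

-13100

Ligand charges: 2×(+0) from NH₃ and 4×(+0) from py sum to +0; with overall charge +3, Co is +3.
Co sits in group 9; removing 3 electrons leaves Co³⁺ with 9 − 3 = 6 d electrons.
The d⁶ electrons fill as t2g^6 e_g^0.
CFSE(orbital) = 6×(-0.4Δ₀) + 0×(0.6Δ₀) = -2.4Δ₀; with Δ₀ = 22900 cm⁻¹ that is -54960 cm⁻¹.
High-spin d⁶ would be t2g^4 e_g^2 with 1 pair; low-spin has 3, so 2 excess pairs cost +2P = +41860 cm⁻¹.
Combining: -54960 + 41860 = -13100 cm⁻¹.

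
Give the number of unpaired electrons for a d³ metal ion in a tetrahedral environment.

Tetrahedral splitting is small, so the complex is high-spin.
Configuration: e^2 t2^1, giving 3 unpaired electrons.

3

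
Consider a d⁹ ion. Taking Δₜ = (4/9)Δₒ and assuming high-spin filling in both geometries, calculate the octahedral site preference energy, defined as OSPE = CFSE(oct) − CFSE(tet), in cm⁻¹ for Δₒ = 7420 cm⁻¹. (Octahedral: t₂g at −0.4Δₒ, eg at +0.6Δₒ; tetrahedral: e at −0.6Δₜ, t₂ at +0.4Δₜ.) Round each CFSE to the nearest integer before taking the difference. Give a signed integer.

-3133

Octahedral (high-spin): t₂g⁶ eg³, CFSE = 6(−0.4) + 3(+0.6) = -0.6Δₒ = -0.6 × 7420 = -4452 cm⁻¹.
Tetrahedral: e⁴ t₂⁵, CFSE = 4(−0.6) + 5(+0.4) = -0.4Δₜ = -0.4 × (4/9) × 7420 = -1319 cm⁻¹.
Subtracting, OSPE = -4452 − (-1319) = -3133 cm⁻¹.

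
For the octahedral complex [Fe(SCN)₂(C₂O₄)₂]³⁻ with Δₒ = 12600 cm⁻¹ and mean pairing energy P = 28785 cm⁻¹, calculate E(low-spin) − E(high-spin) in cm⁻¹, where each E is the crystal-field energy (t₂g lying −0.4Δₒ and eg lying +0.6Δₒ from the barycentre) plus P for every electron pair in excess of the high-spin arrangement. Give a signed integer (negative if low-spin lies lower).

32370

Ligand charges: 2×(-1) from SCN⁻ and 2×(-2) from C₂O₄²⁻ sum to -6; with overall charge -3, Fe is +3.
Group 8 minus oxidation state +3 gives a d⁵ configuration for Fe³⁺.
High-spin d⁵ fills as t₂g³ eg² with CFSE 3(−0.4) + 2(+0.6) = 0.0Δₒ = 0 cm⁻¹.
For low-spin the configuration is t₂g⁵ eg⁰: orbital energy -2.0 × 12600 = -25200 cm⁻¹, and 2 additional pairs relative to high-spin add 57570 cm⁻¹, giving 32370 cm⁻¹.
The difference is 32370 − (0) = 32370 cm⁻¹, so high-spin lies lower.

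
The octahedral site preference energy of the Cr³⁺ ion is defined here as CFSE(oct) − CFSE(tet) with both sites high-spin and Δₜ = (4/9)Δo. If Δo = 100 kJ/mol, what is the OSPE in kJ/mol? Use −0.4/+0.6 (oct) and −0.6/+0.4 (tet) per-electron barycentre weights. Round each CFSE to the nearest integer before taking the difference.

Cr is in group 6, so Cr³⁺ is d³ (6 − 3 = 3).
Octahedral (high-spin): t₂g³ eg⁰, CFSE = 3(−0.4) + 0(+0.6) = -1.2Δo = -1.2 × 100 = -120 kJ/mol.
Tetrahedral e² t₂¹ gives -0.8Δₜ = -0.8 × (4/9) × 100 = -36 kJ/mol.
Subtracting, OSPE = -120 − (-36) = -84 kJ/mol.

-84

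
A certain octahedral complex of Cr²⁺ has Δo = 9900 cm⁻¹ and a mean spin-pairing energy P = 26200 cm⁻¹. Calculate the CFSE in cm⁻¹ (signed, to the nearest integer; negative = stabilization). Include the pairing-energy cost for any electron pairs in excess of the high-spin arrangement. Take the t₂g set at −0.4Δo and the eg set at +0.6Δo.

Cr is in group 6, so Cr²⁺ is d⁴ (6 − 2 = 4).
With Δo < P the complex is high-spin.
That gives t₂g³ eg¹.
Orbital CFSE = -0.6Δo = -0.6 × 9900 = -5940 cm⁻¹.
High-spin has no excess pairs, so no pairing correction applies.

-5940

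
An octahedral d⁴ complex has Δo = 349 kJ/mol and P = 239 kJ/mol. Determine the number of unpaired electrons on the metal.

2

With Δo > P the complex is low-spin.
That gives t₂g⁴ eg⁰.
Unpaired electrons: 2.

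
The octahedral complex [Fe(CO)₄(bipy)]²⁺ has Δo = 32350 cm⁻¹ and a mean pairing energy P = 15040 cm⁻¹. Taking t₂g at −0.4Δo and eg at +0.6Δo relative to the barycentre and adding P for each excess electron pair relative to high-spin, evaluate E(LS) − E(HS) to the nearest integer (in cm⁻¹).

Ligand charges: 4×(+0) from CO and 1×(+0) from bipy sum to +0; with overall charge +2, Fe is +2.
Fe is in group 8, so Fe²⁺ is d⁶ (8 − 2 = 6).
In the high-spin limit (t₂g⁴ eg²) the orbital term is -0.4Δo = -12940 cm⁻¹, with no excess pairing.
For low-spin the configuration is t₂g⁶ eg⁰: orbital energy -2.4 × 32350 = -77640 cm⁻¹, and 2 additional pairs relative to high-spin add 30080 cm⁻¹, giving -47560 cm⁻¹.
Thus E(LS) − E(HS) = -34620 cm⁻¹.

-34620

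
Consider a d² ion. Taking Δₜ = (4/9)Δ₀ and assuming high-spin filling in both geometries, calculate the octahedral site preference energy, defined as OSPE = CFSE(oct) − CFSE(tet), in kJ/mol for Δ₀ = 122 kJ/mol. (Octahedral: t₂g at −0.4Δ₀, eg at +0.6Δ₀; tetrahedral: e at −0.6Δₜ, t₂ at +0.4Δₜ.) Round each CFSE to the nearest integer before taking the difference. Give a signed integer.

-33

Octahedral high-spin t₂g² eg⁰: CFSE = -0.8 × 122 = -98 kJ/mol.
In a tetrahedral site the filling is e² t₂⁰: CFSE(tet) = -1.2Δₜ = -1.2 × (4/9)(122) = -65 kJ/mol.
OSPE = -98 − (-65) = -33 kJ/mol.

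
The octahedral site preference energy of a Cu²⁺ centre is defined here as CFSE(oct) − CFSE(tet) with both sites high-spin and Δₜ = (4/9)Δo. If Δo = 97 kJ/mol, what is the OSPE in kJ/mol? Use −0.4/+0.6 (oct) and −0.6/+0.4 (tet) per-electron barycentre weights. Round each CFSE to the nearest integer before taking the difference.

Cu sits in group 11; removing 2 electrons leaves Cu²⁺ with 11 − 2 = 9 d electrons.
Octahedral (high-spin): t₂g⁶ eg³, CFSE = 6(−0.4) + 3(+0.6) = -0.6Δo = -0.6 × 97 = -58 kJ/mol.
Tetrahedral: e⁴ t₂⁵, CFSE = 4(−0.6) + 5(+0.4) = -0.4Δₜ = -0.4 × (4/9) × 97 = -17 kJ/mol.
OSPE = CFSE(oct) − CFSE(tet) = -58 − (-17) = -41 kJ/mol.

-41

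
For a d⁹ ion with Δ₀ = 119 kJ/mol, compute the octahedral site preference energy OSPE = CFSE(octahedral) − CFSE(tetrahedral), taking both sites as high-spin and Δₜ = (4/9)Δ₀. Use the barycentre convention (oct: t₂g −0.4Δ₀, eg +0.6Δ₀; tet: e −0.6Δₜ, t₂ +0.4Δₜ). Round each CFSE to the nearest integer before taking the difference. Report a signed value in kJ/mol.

Octahedral high-spin t2g^6 e_g^3: CFSE = -0.6 × 119 = -71 kJ/mol.
Tetrahedral: e^4 t2^5, CFSE = 4(−0.6) + 5(+0.4) = -0.4Δₜ = -0.4 × (4/9) × 119 = -21 kJ/mol.
OSPE = -71 − (-21) = -50 kJ/mol.

-50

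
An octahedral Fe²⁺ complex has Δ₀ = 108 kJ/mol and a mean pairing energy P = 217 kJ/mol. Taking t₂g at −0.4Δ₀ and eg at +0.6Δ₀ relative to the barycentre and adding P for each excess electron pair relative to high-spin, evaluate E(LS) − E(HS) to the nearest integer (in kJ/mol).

Group 8 minus oxidation state +2 gives a d⁶ configuration for Fe²⁺.
In the high-spin limit (t₂g⁴ eg²) the orbital term is -0.4Δ₀ = -43 kJ/mol, with no excess pairing.
Low-spin: t₂g⁶ eg⁰, orbital CFSE = -2.4Δ₀ = -259 kJ/mol; plus 2 excess pairs × P = +434 kJ/mol; total 175 kJ/mol.
Thus E(LS) − E(HS) = 218 kJ/mol.

218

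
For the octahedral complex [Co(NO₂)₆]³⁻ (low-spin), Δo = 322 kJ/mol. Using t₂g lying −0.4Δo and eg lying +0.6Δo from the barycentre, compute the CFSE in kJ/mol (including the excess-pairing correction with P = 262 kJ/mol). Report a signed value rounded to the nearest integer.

Each NO₂⁻ contributes -1; 6 × (-1) = -6. With overall charge -3, Co is in the +3 oxidation state.
Group 9 minus oxidation state +3 gives a d⁶ configuration for Co³⁺.
The d⁶ electrons fill as t₂g⁶ eg⁰.
CFSE(orbital) = 6×(-0.4Δo) + 0×(0.6Δo) = -2.4Δo; with Δo = 322 kJ/mol that is -773 kJ/mol.
High-spin d⁶ would be t₂g⁴ eg² with 1 pair; low-spin has 3, so 2 excess pairs cost +2P = +524 kJ/mol.
Overall CFSE = -773 + 524 = -249 kJ/mol.

-249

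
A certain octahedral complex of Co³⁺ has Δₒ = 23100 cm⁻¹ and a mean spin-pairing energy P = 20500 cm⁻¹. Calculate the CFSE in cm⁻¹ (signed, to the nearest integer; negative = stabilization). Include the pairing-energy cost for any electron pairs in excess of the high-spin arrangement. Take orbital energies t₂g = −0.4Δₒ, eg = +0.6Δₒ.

-14440

Co is in group 9, so Co³⁺ is d⁶ (9 − 3 = 6).
Since Δₒ = 23100 cm⁻¹ > P = 20500 cm⁻¹, the complex adopts the low-spin configuration.
Filling d⁶ accordingly: t₂g⁶ eg⁰.
Orbital CFSE = -2.4Δₒ = -2.4 × 23100 = -55440 cm⁻¹.
Excess pairs vs high-spin: 3 − 1 = 2; pairing cost = +41000 cm⁻¹.
Net CFSE = -55440 + 41000 = -14440 cm⁻¹.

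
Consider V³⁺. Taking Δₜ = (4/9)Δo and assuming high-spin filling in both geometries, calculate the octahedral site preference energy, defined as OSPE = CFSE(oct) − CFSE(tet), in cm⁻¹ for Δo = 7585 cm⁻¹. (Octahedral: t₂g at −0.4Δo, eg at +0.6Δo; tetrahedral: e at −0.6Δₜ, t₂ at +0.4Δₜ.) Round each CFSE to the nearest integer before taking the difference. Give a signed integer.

Group 5 minus oxidation state +3 gives a d² configuration for V³⁺.
Octahedral (high-spin): t₂g² eg⁰, CFSE = 2(−0.4) + 0(+0.6) = -0.8Δo = -0.8 × 7585 = -6068 cm⁻¹.
Tetrahedral e² t₂⁰ gives -1.2Δₜ = -1.2 × (4/9) × 7585 = -4045 cm⁻¹.
OSPE = CFSE(oct) − CFSE(tet) = -6068 − (-4045) = -2023 cm⁻¹.

-2023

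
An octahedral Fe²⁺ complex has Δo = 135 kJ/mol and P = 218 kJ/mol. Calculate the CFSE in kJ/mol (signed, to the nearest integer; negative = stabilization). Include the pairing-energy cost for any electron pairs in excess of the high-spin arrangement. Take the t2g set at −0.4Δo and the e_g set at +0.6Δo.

-54

Fe is in group 8, so Fe²⁺ is d⁶ (8 − 2 = 6).
Δo < P, so pairing is avoided: the ground state is high-spin.
Configuration: t2g^4 e_g^2.
Orbital CFSE = -0.4Δo = -0.4 × 135 = -54 kJ/mol.
High-spin has no excess pairs, so no pairing correction applies.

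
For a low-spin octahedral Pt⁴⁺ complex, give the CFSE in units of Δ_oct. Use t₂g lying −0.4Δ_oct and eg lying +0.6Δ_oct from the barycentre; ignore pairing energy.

-2.4 Δ_oct

Group 10 minus oxidation state +4 gives a d⁶ configuration for Pt⁴⁺.
Configuration: t₂g⁶ eg⁰.
CFSE = 6(-0.4Δ_oct) + 0(0.6Δ_oct) = -2.4Δ_oct + 0.0Δ_oct = -2.4Δ_oct.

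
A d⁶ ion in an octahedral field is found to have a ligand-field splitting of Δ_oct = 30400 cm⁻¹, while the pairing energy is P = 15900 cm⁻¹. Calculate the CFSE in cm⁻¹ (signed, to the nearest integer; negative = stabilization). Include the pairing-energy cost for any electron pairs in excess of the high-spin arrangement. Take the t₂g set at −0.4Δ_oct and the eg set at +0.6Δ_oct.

Here Δ_oct > P (30400 > 15900), so the low-spin state is favoured.
That gives t₂g⁶ eg⁰.
Orbital CFSE = -2.4Δ_oct = -2.4 × 30400 = -72960 cm⁻¹.
Excess pairs vs high-spin: 3 − 1 = 2; pairing cost = +31800 cm⁻¹.
Net CFSE = -72960 + 31800 = -41160 cm⁻¹.

-41160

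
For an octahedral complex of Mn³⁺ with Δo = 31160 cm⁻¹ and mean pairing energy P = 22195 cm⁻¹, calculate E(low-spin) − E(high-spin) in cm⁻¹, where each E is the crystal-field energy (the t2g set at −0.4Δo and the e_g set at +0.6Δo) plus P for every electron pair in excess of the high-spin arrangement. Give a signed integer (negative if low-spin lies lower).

-8965

Group 7 minus oxidation state +3 gives a d⁴ configuration for Mn³⁺.
In the high-spin limit (t2g^3 e_g^1) the orbital term is -0.6Δo = -18696 cm⁻¹, with no excess pairing.
Low-spin t2g^4 e_g^0 gives -1.6Δo = -49856 cm⁻¹, but forming 1 extra pair costs 1P = 22195 cm⁻¹, so E(LS) = -49856 + 22195 = -27661 cm⁻¹.
E(LS) − E(HS) = -27661 − (-18696) = -8965 cm⁻¹.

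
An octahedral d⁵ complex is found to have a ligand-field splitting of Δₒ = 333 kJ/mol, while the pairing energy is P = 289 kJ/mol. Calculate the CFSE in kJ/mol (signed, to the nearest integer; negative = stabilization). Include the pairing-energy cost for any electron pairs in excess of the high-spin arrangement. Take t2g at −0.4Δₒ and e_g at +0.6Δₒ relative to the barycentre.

Δₒ > P, so pairing is preferred: the ground state is low-spin.
Configuration: t2g^5 e_g^0.
Orbital CFSE = -2.0Δₒ = -2.0 × 333 = -666 kJ/mol.
Excess pairs vs high-spin: 2 − 0 = 2; pairing cost = +578 kJ/mol.
Net CFSE = -666 + 578 = -88 kJ/mol.

-88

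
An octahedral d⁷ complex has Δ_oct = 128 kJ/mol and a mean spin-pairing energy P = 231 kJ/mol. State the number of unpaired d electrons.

Here Δ_oct < P (128 < 231), so the high-spin state is favoured.
Configuration: t₂g⁵ eg².
Unpaired electrons: 3.

3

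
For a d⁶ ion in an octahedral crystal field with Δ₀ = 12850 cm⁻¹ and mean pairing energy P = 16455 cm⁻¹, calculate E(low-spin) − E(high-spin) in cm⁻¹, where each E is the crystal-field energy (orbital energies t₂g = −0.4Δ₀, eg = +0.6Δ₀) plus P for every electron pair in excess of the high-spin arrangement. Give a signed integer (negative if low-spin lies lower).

7210

In the high-spin limit (t₂g⁴ eg²) the orbital term is -0.4Δ₀ = -5140 cm⁻¹, with no excess pairing.
For low-spin the configuration is t₂g⁶ eg⁰: orbital energy -2.4 × 12850 = -30840 cm⁻¹, and 2 additional pairs relative to high-spin add 32910 cm⁻¹, giving 2070 cm⁻¹.
The difference is 2070 − (-5140) = 7210 cm⁻¹, so high-spin lies lower.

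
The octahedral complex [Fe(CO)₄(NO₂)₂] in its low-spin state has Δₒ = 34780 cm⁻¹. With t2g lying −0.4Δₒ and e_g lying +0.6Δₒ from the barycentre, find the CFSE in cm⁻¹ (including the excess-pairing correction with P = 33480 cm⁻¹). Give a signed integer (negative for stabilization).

Ligand charges: 4×(+0) from CO and 2×(-1) from NO₂⁻ sum to -2; with overall charge +0, Fe is +2.
Fe is in group 8, so Fe²⁺ is d⁶ (8 − 2 = 6).
Configuration: t2g^6 e_g^0.
CFSE(orbital) = 6×(-0.4Δₒ) + 0×(0.6Δₒ) = -2.4Δₒ; with Δₒ = 34780 cm⁻¹ that is -83472 cm⁻¹.
Relative to high-spin t2g^4 e_g^2 (1 paired), the low-spin configuration has 2 additional pairs, contributing +2 × 33480 = +66960 cm⁻¹.
Overall CFSE = -83472 + 66960 = -16512 cm⁻¹.

-16512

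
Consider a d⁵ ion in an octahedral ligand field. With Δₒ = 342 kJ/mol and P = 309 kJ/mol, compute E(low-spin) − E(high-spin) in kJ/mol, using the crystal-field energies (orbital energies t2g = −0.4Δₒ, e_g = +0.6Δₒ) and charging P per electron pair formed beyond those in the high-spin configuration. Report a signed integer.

-66

High-spin: t2g^3 e_g^2, CFSE = 0.0Δₒ = 0 kJ/mol.
Low-spin: t2g^5 e_g^0, orbital CFSE = -2.0Δₒ = -684 kJ/mol; plus 2 excess pairs × P = +618 kJ/mol; total -66 kJ/mol.
The difference is -66 − (0) = -66 kJ/mol, so low-spin lies lower.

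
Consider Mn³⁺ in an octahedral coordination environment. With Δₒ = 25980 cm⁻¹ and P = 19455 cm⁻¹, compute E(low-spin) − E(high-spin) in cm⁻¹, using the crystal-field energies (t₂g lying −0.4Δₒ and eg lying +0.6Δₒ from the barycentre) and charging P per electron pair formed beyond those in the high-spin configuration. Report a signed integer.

Mn is in group 7, so Mn³⁺ is d⁴ (7 − 3 = 4).
High-spin d⁴ fills as t₂g³ eg¹ with CFSE 3(−0.4) + 1(+0.6) = -0.6Δₒ = -15588 cm⁻¹.
Low-spin: t₂g⁴ eg⁰, orbital CFSE = -1.6Δₒ = -41568 cm⁻¹; plus 1 excess pair × P = +19455 cm⁻¹; total -22113 cm⁻¹.
E(LS) − E(HS) = -22113 − (-15588) = -6525 cm⁻¹.

-6525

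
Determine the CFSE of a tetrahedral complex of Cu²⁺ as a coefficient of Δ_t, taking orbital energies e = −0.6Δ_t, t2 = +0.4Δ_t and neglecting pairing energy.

-0.4 Δ_t

Cu is in group 11, so Cu²⁺ is d⁹ (11 − 2 = 9).
With tetrahedral geometry the complex is necessarily high-spin.
Configuration: e^4 t2^5.
CFSE = 4(-0.6Δ_t) + 5(0.4Δ_t) = -2.4Δ_t + 2.0Δ_t = -0.4Δ_t.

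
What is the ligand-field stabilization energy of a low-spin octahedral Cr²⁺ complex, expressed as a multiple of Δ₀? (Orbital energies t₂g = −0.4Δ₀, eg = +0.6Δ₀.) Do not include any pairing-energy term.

Cr sits in group 6; removing 2 electrons leaves Cr²⁺ with 6 − 2 = 4 d electrons.
Configuration: t₂g⁴ eg⁰.
CFSE = 4(-0.4Δ₀) + 0(0.6Δ₀) = -1.6Δ₀ + 0.0Δ₀ = -1.6Δ₀.

-1.6 Δ₀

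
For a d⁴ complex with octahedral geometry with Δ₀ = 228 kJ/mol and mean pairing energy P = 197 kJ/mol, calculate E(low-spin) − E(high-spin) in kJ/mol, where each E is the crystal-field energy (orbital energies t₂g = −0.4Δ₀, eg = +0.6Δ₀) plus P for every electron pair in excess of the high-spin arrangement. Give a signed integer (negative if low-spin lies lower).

High-spin: t₂g³ eg¹, CFSE = -0.6Δ₀ = -137 kJ/mol.
For low-spin the configuration is t₂g⁴ eg⁰: orbital energy -1.6 × 228 = -365 kJ/mol, and 1 additional pair relative to high-spin adds 197 kJ/mol, giving -168 kJ/mol.
Thus E(LS) − E(HS) = -31 kJ/mol.

-31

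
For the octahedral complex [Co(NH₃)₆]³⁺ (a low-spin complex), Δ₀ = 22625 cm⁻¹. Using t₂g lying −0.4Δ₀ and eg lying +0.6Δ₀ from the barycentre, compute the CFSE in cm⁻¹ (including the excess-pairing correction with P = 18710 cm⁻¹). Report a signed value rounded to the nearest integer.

-16880

NH₃ is neutral, so the +3 overall charge sits on Co: oxidation state +3.
Co is in group 9, so Co³⁺ is d⁶ (9 − 3 = 6).
Configuration: t₂g⁶ eg⁰.
CFSE(orbital) = 6×(-0.4Δ₀) + 0×(0.6Δ₀) = -2.4Δ₀; with Δ₀ = 22625 cm⁻¹ that is -54300 cm⁻¹.
High-spin d⁶ would be t₂g⁴ eg² with 1 pair; low-spin has 3, so 2 excess pairs cost +2P = +37420 cm⁻¹.
Combining: -54300 + 37420 = -16880 cm⁻¹.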